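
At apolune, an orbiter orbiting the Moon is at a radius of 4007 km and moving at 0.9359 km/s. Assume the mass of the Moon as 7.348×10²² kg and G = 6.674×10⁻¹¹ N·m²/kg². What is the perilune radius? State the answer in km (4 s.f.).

μ = GM = 6.674×10⁻¹¹ × 7.348×10²² = 4.904×10¹² m³/s².
r_a = 4.007×10⁶ m.
Specific energy ε = v²/2 − μ/r = -7.859×10⁵ J/kg, so a = −μ/(2ε) = 3.120×10⁶ m.
The apsides satisfy r_p + r_a = 2a, so the perilune radius is 2a − r_a = 2.233×10⁶ m = 2232.9 km.

perilune radius ≈ 2233 km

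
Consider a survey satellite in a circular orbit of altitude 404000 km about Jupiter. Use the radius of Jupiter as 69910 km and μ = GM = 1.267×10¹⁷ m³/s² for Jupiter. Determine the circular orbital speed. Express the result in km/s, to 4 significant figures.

v ≈ 16.35 km/s

r = 69910 + 404000 = 473910 km = 4.7391×10⁸ m.
For a circular orbit v = √(μ/r) = √(1.267×10¹⁷ / 4.739×10⁸) = √(2.674×10⁸) = 16350 m/s.
That is 16.35 km/s.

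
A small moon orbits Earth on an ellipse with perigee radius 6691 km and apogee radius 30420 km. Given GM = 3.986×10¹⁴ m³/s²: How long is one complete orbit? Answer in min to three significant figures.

Semi-major axis a = (r_p + r_a)/2 = (6691.0 + 30420)/2 = 18556 km = 1.856×10⁷ m.
By Kepler's third law T = 2π√(a³/μ) = 2π × 4.004×10³ = 2.515×10⁴ s.
= 419.2 min.

T ≈ 419 min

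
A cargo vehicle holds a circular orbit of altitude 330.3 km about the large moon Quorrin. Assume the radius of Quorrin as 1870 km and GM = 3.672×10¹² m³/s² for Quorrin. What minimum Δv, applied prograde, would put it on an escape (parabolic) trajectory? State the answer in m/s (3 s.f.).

r = 1870 + 330.3 = 2200.3 km = 2.2003×10⁶ m.
Circular speed v_c = √(μ/r) = 1292 m/s.
Escape speed v_esc = √(2μ/r) = √2 × v_c = 1827 m/s.
Δv = v_esc − v_c = 535.1 m/s.

Δv ≈ 535 m/s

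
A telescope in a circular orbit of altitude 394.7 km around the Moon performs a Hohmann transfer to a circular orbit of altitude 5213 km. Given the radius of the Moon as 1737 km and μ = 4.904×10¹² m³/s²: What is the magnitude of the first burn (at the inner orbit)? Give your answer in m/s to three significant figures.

r₁ = 1737 + 394.7 = 2131.7 km = 2.1317×10⁶ m.
r₂ = 1737 + 5213 = 6950.0 km = 6.9500×10⁶ m.
Transfer ellipse a_t = (r₁ + r₂)/2 = 4.541×10⁶ m.
At r₁: circular v_c1 = √(μ/r₁) = 1517 m/s; transfer-perilune v_p = √[μ(2/r₁ − 1/a_t)] = 1876 m/s.
Δv₁ = v_p − v_c1 = 359.7 m/s.

Δv ≈ 360 m/s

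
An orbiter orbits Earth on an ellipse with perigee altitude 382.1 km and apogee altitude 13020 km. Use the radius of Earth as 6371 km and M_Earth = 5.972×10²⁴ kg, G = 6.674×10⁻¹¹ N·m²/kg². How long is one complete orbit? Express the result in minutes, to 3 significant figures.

μ = GM = 6.674×10⁻¹¹ × 5.972×10²⁴ = 3.986×10¹⁴ m³/s².
r_p = 6371 + 382.1 = 6753.1 km = 6.7531×10⁶ m.
r_a = 6371 + 13020 = 19391 km = 1.9391×10⁷ m.
Semi-major axis a = (r_p + r_a)/2 = (6753.1 + 19391)/2 = 13072 km = 1.307×10⁷ m.
By Kepler's third law T = 2π√(a³/μ) = 2π × 2.367×10³ = 1.487×10⁴ s.
= 247.9 minutes.

T ≈ 248 minutes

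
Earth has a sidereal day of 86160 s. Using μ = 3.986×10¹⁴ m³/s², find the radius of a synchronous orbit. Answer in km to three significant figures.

r_sync ≈ 42200 km

A synchronous orbit has period T, so by Kepler's third law a = (μT²/4π²)^(1/3).
μT²/4π² = 3.986×10¹⁴ × (8.616×10⁴)² / 39.48 = 7.495×10²² m³.
a = 4.216×10⁷ m = 42163 km.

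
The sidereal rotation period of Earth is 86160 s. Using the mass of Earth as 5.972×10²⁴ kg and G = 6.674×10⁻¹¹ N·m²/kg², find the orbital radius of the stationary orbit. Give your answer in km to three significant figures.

r_sync ≈ 42200 km

μ = GM = 6.674×10⁻¹¹ × 5.972×10²⁴ = 3.986×10¹⁴ m³/s².
A synchronous orbit has period T, so by Kepler's third law a = (μT²/4π²)^(1/3).
μT²/4π² = 3.986×10¹⁴ × (8.616×10⁴)² / 39.48 = 7.495×10²² m³.
a = 4.216×10⁷ m = 42162 km.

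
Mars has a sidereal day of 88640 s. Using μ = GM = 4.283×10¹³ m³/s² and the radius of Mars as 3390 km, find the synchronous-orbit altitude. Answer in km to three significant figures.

h_sync ≈ 17000 km

A synchronous orbit has period T, so by Kepler's third law a = (μT²/4π²)^(1/3).
μT²/4π² = 4.283×10¹³ × (8.864×10⁴)² / 39.48 = 8.524×10²¹ m³.
a = 2.043×10⁷ m = 20428 km.
Altitude h = a − R = 20428 − 3390 = 17038 km.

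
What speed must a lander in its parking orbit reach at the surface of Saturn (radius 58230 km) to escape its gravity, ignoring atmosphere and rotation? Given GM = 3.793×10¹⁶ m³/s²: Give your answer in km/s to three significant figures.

v_esc ≈ 36.1 km/s

r = R = 5.823×10⁷ m.
Escape speed v_esc = √(2μ/r) = √(2 × 3.793×10¹⁶ / 5.823×10⁷) = √(1.303×10⁹) = 36090 m/s.
= 36.09 km/s.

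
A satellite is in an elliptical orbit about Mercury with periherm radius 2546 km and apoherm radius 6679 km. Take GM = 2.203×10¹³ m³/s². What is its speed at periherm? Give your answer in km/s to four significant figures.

Semi-major axis a = (r_p + r_a)/2 = 4612.5 km = 4.612×10⁶ m.
Vis-viva: v² = μ(2/r − 1/a) = 2.203×10¹³ × (7.855×10⁻⁷ − 2.168×10⁻⁷) = 1.253×10⁷ m²/s².
v = 3540 m/s = 3.540 km/s.

v ≈ 3.540 km/s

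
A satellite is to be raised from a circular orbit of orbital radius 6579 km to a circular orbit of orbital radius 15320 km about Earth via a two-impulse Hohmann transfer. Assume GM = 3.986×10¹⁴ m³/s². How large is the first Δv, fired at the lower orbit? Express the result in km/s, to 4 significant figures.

r₁ = 6579 km = 6.579×10⁶ m.
r₂ = 15320 km = 1.532×10⁷ m.
Transfer ellipse a_t = (r₁ + r₂)/2 = 1.095×10⁷ m.
At r₁: circular v_c1 = √(μ/r₁) = 7784 m/s; transfer-perigee v_p = √[μ(2/r₁ − 1/a_t)] = 9207 m/s.
Δv₁ = v_p − v_c1 = 1423 m/s.
= 1.423 km/s.

Δv ≈ 1.423 km/s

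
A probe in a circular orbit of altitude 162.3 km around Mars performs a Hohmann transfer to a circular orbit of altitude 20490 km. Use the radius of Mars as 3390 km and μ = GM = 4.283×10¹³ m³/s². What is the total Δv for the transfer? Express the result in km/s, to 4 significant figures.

r₁ = 3390 + 162.3 = 3552.3 km = 3.5523×10⁶ m.
r₂ = 3390 + 20490 = 23880 km = 2.3880×10⁷ m.
Transfer ellipse a_t = (r₁ + r₂)/2 = 1.372×10⁷ m.
At r₁: circular v_c1 = √(μ/r₁) = 3472 m/s; transfer-periapsis v_p = √[μ(2/r₁ − 1/a_t)] = 4582 m/s.
Δv₁ = v_p − v_c1 = 1109 m/s.
At r₂: circular v_c2 = √(μ/r₂) = 1339 m/s; transfer-apoapsis v_a = √[μ(2/r₂ − 1/a_t)] = 681.5 m/s.
Δv₂ = v_c2 − v_a = 657.7 m/s.
Total Δv = Δv₁ + Δv₂ = 1767 m/s = 1.767 km/s.

Δv_total ≈ 1.767 km/s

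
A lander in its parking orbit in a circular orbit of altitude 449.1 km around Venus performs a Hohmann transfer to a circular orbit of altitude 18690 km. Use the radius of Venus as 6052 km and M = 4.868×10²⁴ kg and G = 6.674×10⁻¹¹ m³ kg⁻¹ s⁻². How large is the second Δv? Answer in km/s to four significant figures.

Δv ≈ 1.286 km/s

μ = GM = 6.674×10⁻¹¹ × 4.868×10²⁴ = 3.249×10¹⁴ m³/s².
r₁ = 6052 + 449.1 = 6501.1 km = 6.5011×10⁶ m.
r₂ = 6052 + 18690 = 24742 km = 2.4742×10⁷ m.
Transfer ellipse a_t = (r₁ + r₂)/2 = 1.562×10⁷ m.
At r₁: circular v_c1 = √(μ/r₁) = 7069 m/s; transfer-periapsis v_p = √[μ(2/r₁ − 1/a_t)] = 8897 m/s.
At r₂: circular v_c2 = √(μ/r₂) = 3624 m/s; transfer-apoapsis v_a = √[μ(2/r₂ − 1/a_t)] = 2338 m/s.
Δv₂ = v_c2 − v_a = 1286 m/s.
= 1.286 km/s.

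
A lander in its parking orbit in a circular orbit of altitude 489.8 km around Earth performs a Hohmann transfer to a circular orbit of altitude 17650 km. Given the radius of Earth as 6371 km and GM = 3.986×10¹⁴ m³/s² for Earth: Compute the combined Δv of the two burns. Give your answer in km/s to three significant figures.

r₁ = 6371 + 489.8 = 6860.8 km = 6.8608×10⁶ m.
r₂ = 6371 + 17650 = 24021 km = 2.4021×10⁷ m.
Transfer ellipse a_t = (r₁ + r₂)/2 = 1.544×10⁷ m.
At r₁: circular v_c1 = √(μ/r₁) = 7622 m/s; transfer-perigee v_p = √[μ(2/r₁ − 1/a_t)] = 9507 m/s.
Δv₁ = v_p − v_c1 = 1885 m/s.
At r₂: circular v_c2 = √(μ/r₂) = 4074 m/s; transfer-apogee v_a = √[μ(2/r₂ − 1/a_t)] = 2715 m/s.
Δv₂ = v_c2 − v_a = 1358 m/s.
Total Δv = Δv₁ + Δv₂ = 3243 m/s = 3.243 km/s.

Δv_total ≈ 3.24 km/s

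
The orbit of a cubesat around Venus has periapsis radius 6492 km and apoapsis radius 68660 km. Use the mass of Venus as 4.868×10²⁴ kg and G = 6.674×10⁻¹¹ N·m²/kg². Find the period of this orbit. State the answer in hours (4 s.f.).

T ≈ 22.30 hours

μ = GM = 6.674×10⁻¹¹ × 4.868×10²⁴ = 3.249×10¹⁴ m³/s².
Semi-major axis a = (r_p + r_a)/2 = (6492.0 + 68660)/2 = 37576 km = 3.758×10⁷ m.
By Kepler's third law T = 2π√(a³/μ) = 2π × 1.278×10⁴ = 8.029×10⁴ s.
= 22.30 hours.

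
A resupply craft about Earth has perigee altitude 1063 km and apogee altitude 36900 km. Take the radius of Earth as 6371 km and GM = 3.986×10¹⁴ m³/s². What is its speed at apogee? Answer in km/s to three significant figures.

v ≈ 1.64 km/s

r_p = 6371 + 1063 = 7434.0 km = 7.4340×10⁶ m.
r_a = 6371 + 36900 = 43271 km = 4.3271×10⁷ m.
Semi-major axis a = (r_p + r_a)/2 = 25352 km = 2.535×10⁷ m.
Vis-viva: v² = μ(2/r − 1/a) = 3.986×10¹⁴ × (4.622×10⁻⁸ − 3.944×10⁻⁸) = 2.701×10⁶ m²/s².
v = 1644 m/s = 1.644 km/s.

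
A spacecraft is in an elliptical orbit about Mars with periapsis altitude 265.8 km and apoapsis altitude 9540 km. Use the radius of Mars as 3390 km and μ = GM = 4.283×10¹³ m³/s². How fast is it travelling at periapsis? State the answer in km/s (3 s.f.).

r_p = 3390 + 265.8 = 3655.8 km = 3.6558×10⁶ m.
r_a = 3390 + 9540 = 12930 km = 1.2930×10⁷ m.
Semi-major axis a = (r_p + r_a)/2 = 8292.9 km = 8.293×10⁶ m.
Vis-viva: v² = μ(2/r − 1/a) = 4.283×10¹³ × (5.471×10⁻⁷ − 1.206×10⁻⁷) = 1.827×10⁷ m²/s².
v = 4274 m/s = 4.274 km/s.

v ≈ 4.27 km/s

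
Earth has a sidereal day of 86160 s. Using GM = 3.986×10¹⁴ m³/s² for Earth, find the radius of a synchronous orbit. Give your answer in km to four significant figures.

A synchronous orbit has period T, so by Kepler's third law a = (μT²/4π²)^(1/3).
μT²/4π² = 3.986×10¹⁴ × (8.616×10⁴)² / 39.48 = 7.495×10²² m³.
a = 4.216×10⁷ m = 42163 km.

r_sync ≈ 42160 km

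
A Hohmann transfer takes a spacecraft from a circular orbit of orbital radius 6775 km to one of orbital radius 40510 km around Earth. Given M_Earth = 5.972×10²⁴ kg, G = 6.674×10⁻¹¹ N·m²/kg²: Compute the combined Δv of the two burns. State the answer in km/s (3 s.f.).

Δv_total ≈ 3.83 km/s

μ = GM = 6.674×10⁻¹¹ × 5.972×10²⁴ = 3.986×10¹⁴ m³/s².
r₁ = 6775 km = 6.775×10⁶ m.
r₂ = 40510 km = 4.051×10⁷ m.
Transfer ellipse a_t = (r₁ + r₂)/2 = 2.364×10⁷ m.
At r₁: circular v_c1 = √(μ/r₁) = 7670 m/s; transfer-perigee v_p = √[μ(2/r₁ − 1/a_t)] = 10040 m/s.
Δv₁ = v_p − v_c1 = 2370 m/s.
At r₂: circular v_c2 = √(μ/r₂) = 3137 m/s; transfer-apogee v_a = √[μ(2/r₂ − 1/a_t)] = 1679 m/s.
Δv₂ = v_c2 − v_a = 1458 m/s.
Total Δv = Δv₁ + Δv₂ = 3828 m/s = 3.828 km/s.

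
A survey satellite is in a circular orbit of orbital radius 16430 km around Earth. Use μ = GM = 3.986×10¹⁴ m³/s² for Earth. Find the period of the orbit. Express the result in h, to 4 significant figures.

r = 16430 km = 1.643×10⁷ m.
Kepler's third law: T = 2π√(r³/μ) = 2π√((1.643×10⁷)³ / 3.986×10¹⁴).
r³/μ = 1.113×10⁷ s², so T = 2π × 3.336×10³ = 2.096×10⁴ s.
Converting: 2.096×10⁴ s ÷ 3600 = 5.822 h.

T ≈ 5.822 h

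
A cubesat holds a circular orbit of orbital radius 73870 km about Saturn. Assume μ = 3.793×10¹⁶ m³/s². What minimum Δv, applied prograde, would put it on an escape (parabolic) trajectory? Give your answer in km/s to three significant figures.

r = 73870 km = 7.387×10⁷ m.
Circular speed v_c = √(μ/r) = 22660 m/s.
Escape speed v_esc = √(2μ/r) = √2 × v_c = 32050 m/s.
Δv = v_esc − v_c = 9386 m/s = 9.386 km/s.

Δv ≈ 9.39 km/s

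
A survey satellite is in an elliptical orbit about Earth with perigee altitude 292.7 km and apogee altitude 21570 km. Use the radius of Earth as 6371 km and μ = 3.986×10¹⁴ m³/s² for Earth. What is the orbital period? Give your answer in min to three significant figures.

r_p = 6371 + 292.7 = 6663.7 km = 6.6637×10⁶ m.
r_a = 6371 + 21570 = 27941 km = 2.7941×10⁷ m.
Semi-major axis a = (r_p + r_a)/2 = (6663.7 + 27941)/2 = 17302 km = 1.730×10⁷ m.
By Kepler's third law T = 2π√(a³/μ) = 2π × 3.605×10³ = 2.265×10⁴ s.
= 377.5 min.

T ≈ 378 min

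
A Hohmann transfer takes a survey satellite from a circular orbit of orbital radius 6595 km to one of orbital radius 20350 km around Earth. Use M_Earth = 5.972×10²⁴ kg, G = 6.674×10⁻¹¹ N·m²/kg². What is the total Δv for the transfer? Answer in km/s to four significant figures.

Δv_total ≈ 3.110 km/s

μ = GM = 6.674×10⁻¹¹ × 5.972×10²⁴ = 3.986×10¹⁴ m³/s².
r₁ = 6595 km = 6.595×10⁶ m.
r₂ = 20350 km = 2.035×10⁷ m.
Transfer ellipse a_t = (r₁ + r₂)/2 = 1.347×10⁷ m.
At r₁: circular v_c1 = √(μ/r₁) = 7774 m/s; transfer-perigee v_p = √[μ(2/r₁ − 1/a_t)] = 9554 m/s.
Δv₁ = v_p − v_c1 = 1780 m/s.
At r₂: circular v_c2 = √(μ/r₂) = 4426 m/s; transfer-apogee v_a = √[μ(2/r₂ − 1/a_t)] = 3096 m/s.
Δv₂ = v_c2 − v_a = 1329 m/s.
Total Δv = Δv₁ + Δv₂ = 3110 m/s = 3.110 km/s.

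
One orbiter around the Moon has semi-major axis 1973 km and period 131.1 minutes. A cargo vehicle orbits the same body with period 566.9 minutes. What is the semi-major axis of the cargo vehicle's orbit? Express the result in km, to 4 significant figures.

Kepler's third law: a³ ∝ T², so a₂ = a₁ (T₂/T₁)^(2/3).
T₂/T₁ = 4.324, (T₂/T₁)^(2/3) = 2.654.
a₂ = 1973 × 2.654 = 5237 km.

a₂ ≈ 5237 km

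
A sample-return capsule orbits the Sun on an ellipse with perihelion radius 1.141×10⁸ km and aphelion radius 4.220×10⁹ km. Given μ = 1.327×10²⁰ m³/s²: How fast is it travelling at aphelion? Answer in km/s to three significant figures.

Semi-major axis a = (r_p + r_a)/2 = 2.1670×10⁹ km = 2.167×10¹² m.
Vis-viva: v² = μ(2/r − 1/a) = 1.327×10²⁰ × (4.739×10⁻¹³ − 4.615×10⁻¹³) = 1.656×10⁶ m²/s².
v = 1287 m/s = 1.287 km/s.

v ≈ 1.29 km/s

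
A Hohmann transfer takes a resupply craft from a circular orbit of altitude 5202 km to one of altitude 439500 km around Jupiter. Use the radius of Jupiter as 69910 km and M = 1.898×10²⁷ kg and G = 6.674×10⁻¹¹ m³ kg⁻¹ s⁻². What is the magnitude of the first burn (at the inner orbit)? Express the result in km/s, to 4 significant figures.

Δv ≈ 13.15 km/s

μ = GM = 6.674×10⁻¹¹ × 1.898×10²⁷ = 1.267×10¹⁷ m³/s².
r₁ = 69910 + 5202 = 75112 km = 7.5112×10⁷ m.
r₂ = 69910 + 439500 = 509410 km = 5.0941×10⁸ m.
Transfer ellipse a_t = (r₁ + r₂)/2 = 2.923×10⁸ m.
At r₁: circular v_c1 = √(μ/r₁) = 41070 m/s; transfer-perijove v_p = √[μ(2/r₁ − 1/a_t)] = 54220 m/s.
Δv₁ = v_p − v_c1 = 13150 m/s.
= 13.15 km/s.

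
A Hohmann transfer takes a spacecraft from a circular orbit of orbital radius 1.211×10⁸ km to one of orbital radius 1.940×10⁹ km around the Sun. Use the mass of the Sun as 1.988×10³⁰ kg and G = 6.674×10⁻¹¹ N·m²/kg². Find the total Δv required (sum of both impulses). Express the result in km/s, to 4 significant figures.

μ = GM = 6.674×10⁻¹¹ × 1.988×10³⁰ = 1.327×10²⁰ m³/s².
r₁ = 1.211×10⁸ km = 1.211×10¹¹ m.
r₂ = 1.940×10⁹ km = 1.940×10¹² m.
Transfer ellipse a_t = (r₁ + r₂)/2 = 1.031×10¹² m.
At r₁: circular v_c1 = √(μ/r₁) = 33100 m/s; transfer-perihelion v_p = √[μ(2/r₁ − 1/a_t)] = 45410 m/s.
Δv₁ = v_p − v_c1 = 12310 m/s.
At r₂: circular v_c2 = √(μ/r₂) = 8270 m/s; transfer-aphelion v_a = √[μ(2/r₂ − 1/a_t)] = 2835 m/s.
Δv₂ = v_c2 − v_a = 5435 m/s.
Total Δv = Δv₁ + Δv₂ = 17750 m/s = 17.75 km/s.

Δv_total ≈ 17.75 km/s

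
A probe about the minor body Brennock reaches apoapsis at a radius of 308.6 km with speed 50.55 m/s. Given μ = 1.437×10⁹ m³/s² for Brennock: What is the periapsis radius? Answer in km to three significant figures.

r_a = 3.086×10⁵ m.
Specific energy ε = v²/2 − μ/r = -3.379×10³ J/kg, so a = −μ/(2ε) = 2.126×10⁵ m.
The apsides satisfy r_p + r_a = 2a, so the periapsis radius is 2a − r_a = 1.167×10⁵ m = 116.69 km.

periapsis radius ≈ 117 km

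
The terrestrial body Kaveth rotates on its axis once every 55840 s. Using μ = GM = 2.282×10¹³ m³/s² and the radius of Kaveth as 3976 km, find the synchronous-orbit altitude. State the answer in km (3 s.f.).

A synchronous orbit has period T, so by Kepler's third law a = (μT²/4π²)^(1/3).
μT²/4π² = 2.282×10¹³ × (5.584×10⁴)² / 39.48 = 1.802×10²¹ m³.
a = 1.217×10⁷ m = 12170 km.
Altitude h = a − R = 12170 − 3976 = 8193.8 km.

h_sync ≈ 8190 km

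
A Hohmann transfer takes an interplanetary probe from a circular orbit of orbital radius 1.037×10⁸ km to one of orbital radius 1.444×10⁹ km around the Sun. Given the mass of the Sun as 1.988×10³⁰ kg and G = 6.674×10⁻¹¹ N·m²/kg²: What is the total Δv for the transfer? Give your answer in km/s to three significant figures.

μ = GM = 6.674×10⁻¹¹ × 1.988×10³⁰ = 1.327×10²⁰ m³/s².
r₁ = 1.037×10⁸ km = 1.037×10¹¹ m.
r₂ = 1.444×10⁹ km = 1.444×10¹² m.
Transfer ellipse a_t = (r₁ + r₂)/2 = 7.738×10¹¹ m.
At r₁: circular v_c1 = √(μ/r₁) = 35770 m/s; transfer-perihelion v_p = √[μ(2/r₁ − 1/a_t)] = 48860 m/s.
Δv₁ = v_p − v_c1 = 13090 m/s.
At r₂: circular v_c2 = √(μ/r₂) = 9586 m/s; transfer-aphelion v_a = √[μ(2/r₂ − 1/a_t)] = 3509 m/s.
Δv₂ = v_c2 − v_a = 6077 m/s.
Total Δv = Δv₁ + Δv₂ = 19170 m/s = 19.17 km/s.

Δv_total ≈ 19.2 km/s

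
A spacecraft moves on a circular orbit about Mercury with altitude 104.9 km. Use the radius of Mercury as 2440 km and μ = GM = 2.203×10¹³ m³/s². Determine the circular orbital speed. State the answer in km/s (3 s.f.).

r = 2440 + 104.9 = 2544.9 km = 2.5449×10⁶ m.
For a circular orbit v = √(μ/r) = √(2.203×10¹³ / 2.545×10⁶) = √(8.657×10⁶) = 2942 m/s.
That is 2.942 km/s.

v ≈ 2.94 km/s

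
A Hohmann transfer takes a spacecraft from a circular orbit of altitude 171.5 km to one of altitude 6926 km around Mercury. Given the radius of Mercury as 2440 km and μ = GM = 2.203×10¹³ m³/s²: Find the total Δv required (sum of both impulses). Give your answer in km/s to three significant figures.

Δv_total ≈ 1.25 km/s

r₁ = 2440 + 171.5 = 2611.5 km = 2.6115×10⁶ m.
r₂ = 2440 + 6926 = 9366.0 km = 9.3660×10⁶ m.
Transfer ellipse a_t = (r₁ + r₂)/2 = 5.989×10⁶ m.
At r₁: circular v_c1 = √(μ/r₁) = 2904 m/s; transfer-periherm v_p = √[μ(2/r₁ − 1/a_t)] = 3632 m/s.
Δv₁ = v_p − v_c1 = 727.8 m/s.
At r₂: circular v_c2 = √(μ/r₂) = 1534 m/s; transfer-apoherm v_a = √[μ(2/r₂ − 1/a_t)] = 1013 m/s.
Δv₂ = v_c2 − v_a = 520.9 m/s.
Total Δv = Δv₁ + Δv₂ = 1249 m/s = 1.249 km/s.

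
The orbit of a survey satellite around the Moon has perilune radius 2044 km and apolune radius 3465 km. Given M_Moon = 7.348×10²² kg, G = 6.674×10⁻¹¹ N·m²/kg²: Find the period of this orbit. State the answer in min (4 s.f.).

T ≈ 216.2 min

μ = GM = 6.674×10⁻¹¹ × 7.348×10²² = 4.904×10¹² m³/s².
Semi-major axis a = (r_p + r_a)/2 = (2044.0 + 3465.0)/2 = 2754.5 km = 2.754×10⁶ m.
By Kepler's third law T = 2π√(a³/μ) = 2π × 2.064×10³ = 1.297×10⁴ s.
= 216.2 min.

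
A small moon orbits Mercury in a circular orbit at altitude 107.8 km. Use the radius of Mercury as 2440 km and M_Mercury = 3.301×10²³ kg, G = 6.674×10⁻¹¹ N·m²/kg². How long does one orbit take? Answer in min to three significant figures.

T ≈ 90.7 min

μ = GM = 6.674×10⁻¹¹ × 3.301×10²³ = 2.203×10¹³ m³/s².
r = 2440 + 107.8 = 2547.8 km = 2.5478×10⁶ m.
Kepler's third law: T = 2π√(r³/μ) = 2π√((2.548×10⁶)³ / 2.203×10¹³).
r³/μ = 7.507×10⁵ s², so T = 2π × 8.664×10² = 5.444×10³ s.
Converting: 5.444×10³ s ÷ 60.00 = 90.73 min.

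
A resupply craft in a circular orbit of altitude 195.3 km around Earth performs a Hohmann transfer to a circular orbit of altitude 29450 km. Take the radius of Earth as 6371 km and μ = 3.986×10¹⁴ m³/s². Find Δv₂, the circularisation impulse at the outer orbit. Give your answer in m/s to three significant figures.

r₁ = 6371 + 195.3 = 6566.3 km = 6.5663×10⁶ m.
r₂ = 6371 + 29450 = 35821 km = 3.5821×10⁷ m.
Transfer ellipse a_t = (r₁ + r₂)/2 = 2.119×10⁷ m.
At r₁: circular v_c1 = √(μ/r₁) = 7791 m/s; transfer-perigee v_p = √[μ(2/r₁ − 1/a_t)] = 10130 m/s.
At r₂: circular v_c2 = √(μ/r₂) = 3336 m/s; transfer-apogee v_a = √[μ(2/r₂ − 1/a_t)] = 1857 m/s.
Δv₂ = v_c2 − v_a = 1479 m/s.

Δv ≈ 1480 m/s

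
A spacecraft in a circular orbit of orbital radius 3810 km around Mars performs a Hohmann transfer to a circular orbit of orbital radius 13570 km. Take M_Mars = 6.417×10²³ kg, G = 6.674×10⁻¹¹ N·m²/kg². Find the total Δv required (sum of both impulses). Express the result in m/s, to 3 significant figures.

Δv_total ≈ 1440 m/s

μ = GM = 6.674×10⁻¹¹ × 6.417×10²³ = 4.283×10¹³ m³/s².
r₁ = 3810 km = 3.810×10⁶ m.
r₂ = 13570 km = 1.357×10⁷ m.
Transfer ellipse a_t = (r₁ + r₂)/2 = 8.690×10⁶ m.
At r₁: circular v_c1 = √(μ/r₁) = 3353 m/s; transfer-periapsis v_p = √[μ(2/r₁ − 1/a_t)] = 4190 m/s.
Δv₁ = v_p − v_c1 = 836.9 m/s.
At r₂: circular v_c2 = √(μ/r₂) = 1777 m/s; transfer-apoapsis v_a = √[μ(2/r₂ − 1/a_t)] = 1176 m/s.
Δv₂ = v_c2 − v_a = 600.2 m/s.
Total Δv = Δv₁ + Δv₂ = 1437 m/s.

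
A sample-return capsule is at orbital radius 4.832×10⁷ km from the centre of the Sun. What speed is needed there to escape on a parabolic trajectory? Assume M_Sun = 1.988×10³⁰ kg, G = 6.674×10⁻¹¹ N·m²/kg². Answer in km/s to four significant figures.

v_esc ≈ 74.11 km/s

μ = GM = 6.674×10⁻¹¹ × 1.988×10³⁰ = 1.327×10²⁰ m³/s².
r = 4.832×10⁷ km = 4.832×10¹⁰ m.
Escape speed v_esc = √(2μ/r) = √(2 × 1.327×10²⁰ / 4.832×10¹⁰) = √(5.492×10⁹) = 74110 m/s.
= 74.11 km/s.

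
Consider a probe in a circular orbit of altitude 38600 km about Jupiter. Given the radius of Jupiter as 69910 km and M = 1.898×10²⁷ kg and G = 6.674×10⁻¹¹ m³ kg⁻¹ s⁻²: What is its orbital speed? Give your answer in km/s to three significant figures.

v ≈ 34.2 km/s

μ = GM = 6.674×10⁻¹¹ × 1.898×10²⁷ = 1.267×10¹⁷ m³/s².
r = 69910 + 38600 = 108510 km = 1.0851×10⁸ m.
For a circular orbit v = √(μ/r) = √(1.267×10¹⁷ / 1.085×10⁸) = √(1.167×10⁹) = 34170 m/s.
That is 34.17 km/s.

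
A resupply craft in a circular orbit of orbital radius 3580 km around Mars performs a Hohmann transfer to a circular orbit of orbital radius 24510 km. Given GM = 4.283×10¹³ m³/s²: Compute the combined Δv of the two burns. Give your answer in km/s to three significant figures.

r₁ = 3580 km = 3.580×10⁶ m.
r₂ = 24510 km = 2.451×10⁷ m.
Transfer ellipse a_t = (r₁ + r₂)/2 = 1.404×10⁷ m.
At r₁: circular v_c1 = √(μ/r₁) = 3459 m/s; transfer-periapsis v_p = √[μ(2/r₁ − 1/a_t)] = 4569 m/s.
Δv₁ = v_p − v_c1 = 1110 m/s.
At r₂: circular v_c2 = √(μ/r₂) = 1322 m/s; transfer-apoapsis v_a = √[μ(2/r₂ − 1/a_t)] = 667.4 m/s.
Δv₂ = v_c2 − v_a = 654.5 m/s.
Total Δv = Δv₁ + Δv₂ = 1765 m/s = 1.765 km/s.

Δv_total ≈ 1.76 km/s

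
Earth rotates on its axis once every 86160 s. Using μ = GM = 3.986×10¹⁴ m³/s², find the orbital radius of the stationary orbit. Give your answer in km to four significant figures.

A synchronous orbit has period T, so by Kepler's third law a = (μT²/4π²)^(1/3).
μT²/4π² = 3.986×10¹⁴ × (8.616×10⁴)² / 39.48 = 7.495×10²² m³.
a = 4.216×10⁷ m = 42163 km.

r_sync ≈ 42160 km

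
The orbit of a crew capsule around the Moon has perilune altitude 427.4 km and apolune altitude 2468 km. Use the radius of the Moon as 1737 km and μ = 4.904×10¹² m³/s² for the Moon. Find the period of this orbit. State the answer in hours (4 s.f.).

r_p = 1737 + 427.4 = 2164.4 km = 2.1644×10⁶ m.
r_a = 1737 + 2468 = 4205.0 km = 4.2050×10⁶ m.
Semi-major axis a = (r_p + r_a)/2 = (2164.4 + 4205.0)/2 = 3184.7 km = 3.185×10⁶ m.
By Kepler's third law T = 2π√(a³/μ) = 2π × 2.566×10³ = 1.613×10⁴ s.
= 4.479 hours.

T ≈ 4.479 hours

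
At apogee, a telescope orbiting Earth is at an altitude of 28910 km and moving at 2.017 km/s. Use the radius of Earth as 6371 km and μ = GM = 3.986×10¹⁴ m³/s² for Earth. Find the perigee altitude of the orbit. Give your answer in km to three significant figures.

r_a = 6371 + 28910 = 35281 km = 3.528×10⁷ m.
Specific energy ε = v²/2 − μ/r = -9.264×10⁶ J/kg, so a = −μ/(2ε) = 2.151×10⁷ m.
The apsides satisfy r_p + r_a = 2a, so the perigee radius is 2a − r_a = 7.747×10⁶ m = 7747.1 km.
Perigee altitude = 7747.1 − 6371 = 1376.1 km.

perigee altitude ≈ 1380 km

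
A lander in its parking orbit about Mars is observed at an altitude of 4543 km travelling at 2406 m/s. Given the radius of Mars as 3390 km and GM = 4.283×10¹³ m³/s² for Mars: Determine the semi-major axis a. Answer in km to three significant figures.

r = 3390 + 4543 = 7933.0 km = 7.933×10⁶ m.
Vis-viva rearranged: 1/a = 2/r − v²/μ = 2.521×10⁻⁷ − 1.352×10⁻⁷ = 1.170×10⁻⁷ m⁻¹.
a = 8.550×10⁶ m = 8550.4 km.

a ≈ 8550 km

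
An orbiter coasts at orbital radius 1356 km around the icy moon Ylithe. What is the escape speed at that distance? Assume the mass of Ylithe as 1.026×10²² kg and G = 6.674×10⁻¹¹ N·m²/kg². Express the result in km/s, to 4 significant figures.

v_esc ≈ 1.005 km/s

μ = GM = 6.674×10⁻¹¹ × 1.026×10²² = 6.848×10¹¹ m³/s².
r = 1356 km = 1.356×10⁶ m.
Escape speed v_esc = √(2μ/r) = √(2 × 6.848×10¹¹ / 1.356×10⁶) = √(1.010×10⁶) = 1005 m/s.
= 1.005 km/s.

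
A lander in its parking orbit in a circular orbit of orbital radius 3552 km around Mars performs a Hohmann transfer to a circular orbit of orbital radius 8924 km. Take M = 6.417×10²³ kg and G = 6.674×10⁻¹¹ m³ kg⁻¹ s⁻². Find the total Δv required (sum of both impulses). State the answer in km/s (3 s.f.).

μ = GM = 6.674×10⁻¹¹ × 6.417×10²³ = 4.283×10¹³ m³/s².
r₁ = 3552 km = 3.552×10⁶ m.
r₂ = 8924 km = 8.924×10⁶ m.
Transfer ellipse a_t = (r₁ + r₂)/2 = 6.238×10⁶ m.
At r₁: circular v_c1 = √(μ/r₁) = 3472 m/s; transfer-periapsis v_p = √[μ(2/r₁ − 1/a_t)] = 4153 m/s.
Δv₁ = v_p − v_c1 = 680.8 m/s.
At r₂: circular v_c2 = √(μ/r₂) = 2191 m/s; transfer-apoapsis v_a = √[μ(2/r₂ − 1/a_t)] = 1653 m/s.
Δv₂ = v_c2 − v_a = 537.6 m/s.
Total Δv = Δv₁ + Δv₂ = 1218 m/s = 1.218 km/s.

Δv_total ≈ 1.22 km/s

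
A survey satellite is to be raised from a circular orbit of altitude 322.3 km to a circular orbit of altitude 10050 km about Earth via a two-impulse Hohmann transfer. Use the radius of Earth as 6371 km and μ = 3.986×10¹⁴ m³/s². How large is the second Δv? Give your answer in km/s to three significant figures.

r₁ = 6371 + 322.3 = 6693.3 km = 6.6933×10⁶ m.
r₂ = 6371 + 10050 = 16421 km = 1.6421×10⁷ m.
Transfer ellipse a_t = (r₁ + r₂)/2 = 1.156×10⁷ m.
At r₁: circular v_c1 = √(μ/r₁) = 7717 m/s; transfer-perigee v_p = √[μ(2/r₁ − 1/a_t)] = 9199 m/s.
At r₂: circular v_c2 = √(μ/r₂) = 4927 m/s; transfer-apogee v_a = √[μ(2/r₂ − 1/a_t)] = 3749 m/s.
Δv₂ = v_c2 − v_a = 1177 m/s.
= 1.177 km/s.

Δv ≈ 1.18 km/s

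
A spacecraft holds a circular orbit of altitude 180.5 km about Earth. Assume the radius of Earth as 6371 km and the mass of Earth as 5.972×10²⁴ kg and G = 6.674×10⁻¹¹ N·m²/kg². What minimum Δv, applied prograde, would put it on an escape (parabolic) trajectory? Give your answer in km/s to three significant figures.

μ = GM = 6.674×10⁻¹¹ × 5.972×10²⁴ = 3.986×10¹⁴ m³/s².
r = 6371 + 180.5 = 6551.5 km = 6.5515×10⁶ m.
Circular speed v_c = √(μ/r) = 7800 m/s.
Escape speed v_esc = √(2μ/r) = √2 × v_c = 11030 m/s.
Δv = v_esc − v_c = 3231 m/s = 3.231 km/s.

Δv ≈ 3.23 km/s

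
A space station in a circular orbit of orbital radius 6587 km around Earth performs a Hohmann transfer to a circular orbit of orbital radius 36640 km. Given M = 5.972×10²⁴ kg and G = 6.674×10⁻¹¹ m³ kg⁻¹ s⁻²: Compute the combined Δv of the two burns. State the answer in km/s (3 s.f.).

Δv_total ≈ 3.83 km/s

μ = GM = 6.674×10⁻¹¹ × 5.972×10²⁴ = 3.986×10¹⁴ m³/s².
r₁ = 6587 km = 6.587×10⁶ m.
r₂ = 36640 km = 3.664×10⁷ m.
Transfer ellipse a_t = (r₁ + r₂)/2 = 2.161×10⁷ m.
At r₁: circular v_c1 = √(μ/r₁) = 7779 m/s; transfer-perigee v_p = √[μ(2/r₁ − 1/a_t)] = 10130 m/s.
Δv₁ = v_p − v_c1 = 2349 m/s.
At r₂: circular v_c2 = √(μ/r₂) = 3298 m/s; transfer-apogee v_a = √[μ(2/r₂ − 1/a_t)] = 1821 m/s.
Δv₂ = v_c2 − v_a = 1477 m/s.
Total Δv = Δv₁ + Δv₂ = 3827 m/s = 3.827 km/s.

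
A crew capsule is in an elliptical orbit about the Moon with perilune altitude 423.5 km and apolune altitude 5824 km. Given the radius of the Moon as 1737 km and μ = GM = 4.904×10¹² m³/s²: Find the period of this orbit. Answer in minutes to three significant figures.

T ≈ 507 minutes

r_p = 1737 + 423.5 = 2160.5 km = 2.1605×10⁶ m.
r_a = 1737 + 5824 = 7561.0 km = 7.5610×10⁶ m.
Semi-major axis a = (r_p + r_a)/2 = (2160.5 + 7561.0)/2 = 4860.8 km = 4.861×10⁶ m.
By Kepler's third law T = 2π√(a³/μ) = 2π × 4.839×10³ = 3.041×10⁴ s.
= 506.8 minutes.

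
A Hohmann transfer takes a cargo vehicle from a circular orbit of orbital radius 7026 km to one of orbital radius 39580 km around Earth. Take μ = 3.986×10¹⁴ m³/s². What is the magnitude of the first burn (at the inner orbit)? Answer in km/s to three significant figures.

r₁ = 7026 km = 7.026×10⁶ m.
r₂ = 39580 km = 3.958×10⁷ m.
Transfer ellipse a_t = (r₁ + r₂)/2 = 2.330×10⁷ m.
At r₁: circular v_c1 = √(μ/r₁) = 7532 m/s; transfer-perigee v_p = √[μ(2/r₁ − 1/a_t)] = 9816 m/s.
Δv₁ = v_p − v_c1 = 2284 m/s.
= 2.284 km/s.

Δv ≈ 2.28 km/s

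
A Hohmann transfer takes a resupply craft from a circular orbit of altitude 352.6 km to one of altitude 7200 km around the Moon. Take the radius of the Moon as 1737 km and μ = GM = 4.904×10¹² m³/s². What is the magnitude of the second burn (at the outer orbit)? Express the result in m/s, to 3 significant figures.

Δv ≈ 285 m/s

r₁ = 1737 + 352.6 = 2089.6 km = 2.0896×10⁶ m.
r₂ = 1737 + 7200 = 8937.0 km = 8.9370×10⁶ m.
Transfer ellipse a_t = (r₁ + r₂)/2 = 5.513×10⁶ m.
At r₁: circular v_c1 = √(μ/r₁) = 1532 m/s; transfer-perilune v_p = √[μ(2/r₁ − 1/a_t)] = 1950 m/s.
At r₂: circular v_c2 = √(μ/r₂) = 740.8 m/s; transfer-apolune v_a = √[μ(2/r₂ − 1/a_t)] = 456.0 m/s.
Δv₂ = v_c2 − v_a = 284.7 m/s.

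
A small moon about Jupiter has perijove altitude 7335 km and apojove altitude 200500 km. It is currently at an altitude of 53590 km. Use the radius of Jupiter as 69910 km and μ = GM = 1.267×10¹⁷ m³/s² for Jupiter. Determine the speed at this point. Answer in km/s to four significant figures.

v ≈ 36.37 km/s

r_p = 69910 + 7335 = 77245 km = 7.7245×10⁷ m.
r_a = 69910 + 200500 = 270410 km = 2.7041×10⁸ m.
r = 69910 + 53590 = 1.2350×10⁵ km = 1.235×10⁸ m.
Semi-major axis a = (r_p + r_a)/2 = 1.7383×10⁵ km = 1.738×10⁸ m.
Vis-viva: v² = μ(2/r − 1/a) = 1.267×10¹⁷ × (1.619×10⁻⁸ − 5.753×10⁻⁹) = 1.323×10⁹ m²/s².
v = 36370 m/s = 36.37 km/s.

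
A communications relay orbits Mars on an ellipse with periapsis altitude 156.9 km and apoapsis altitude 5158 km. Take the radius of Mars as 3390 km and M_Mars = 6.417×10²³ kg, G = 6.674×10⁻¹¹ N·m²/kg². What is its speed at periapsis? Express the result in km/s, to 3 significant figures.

μ = GM = 6.674×10⁻¹¹ × 6.417×10²³ = 4.283×10¹³ m³/s².
r_p = 3390 + 156.9 = 3546.9 km = 3.5469×10⁶ m.
r_a = 3390 + 5158 = 8548.0 km = 8.5480×10⁶ m.
Semi-major axis a = (r_p + r_a)/2 = 6047.4 km = 6.047×10⁶ m.
Vis-viva: v² = μ(2/r − 1/a) = 4.283×10¹³ × (5.639×10⁻⁷ − 1.654×10⁻⁷) = 1.707×10⁷ m²/s².
v = 4131 m/s = 4.131 km/s.

v ≈ 4.13 km/s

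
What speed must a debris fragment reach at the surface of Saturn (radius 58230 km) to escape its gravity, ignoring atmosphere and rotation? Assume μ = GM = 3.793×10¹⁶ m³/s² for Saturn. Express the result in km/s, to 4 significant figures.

v_esc ≈ 36.09 km/s

r = R = 5.823×10⁷ m.
Escape speed v_esc = √(2μ/r) = √(2 × 3.793×10¹⁶ / 5.823×10⁷) = √(1.303×10⁹) = 36090 m/s.
= 36.09 km/s.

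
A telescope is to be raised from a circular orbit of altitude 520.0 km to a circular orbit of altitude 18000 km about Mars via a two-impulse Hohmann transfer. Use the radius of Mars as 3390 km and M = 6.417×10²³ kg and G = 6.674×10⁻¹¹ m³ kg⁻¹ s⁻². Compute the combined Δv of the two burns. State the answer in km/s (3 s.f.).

Δv_total ≈ 1.62 km/s

μ = GM = 6.674×10⁻¹¹ × 6.417×10²³ = 4.283×10¹³ m³/s².
r₁ = 3390 + 520.0 = 3910.0 km = 3.9100×10⁶ m.
r₂ = 3390 + 18000 = 21390 km = 2.1390×10⁷ m.
Transfer ellipse a_t = (r₁ + r₂)/2 = 1.265×10⁷ m.
At r₁: circular v_c1 = √(μ/r₁) = 3310 m/s; transfer-periapsis v_p = √[μ(2/r₁ − 1/a_t)] = 4304 m/s.
Δv₁ = v_p − v_c1 = 994.0 m/s.
At r₂: circular v_c2 = √(μ/r₂) = 1415 m/s; transfer-apoapsis v_a = √[μ(2/r₂ − 1/a_t)] = 786.7 m/s.
Δv₂ = v_c2 − v_a = 628.3 m/s.
Total Δv = Δv₁ + Δv₂ = 1622 m/s = 1.622 km/s.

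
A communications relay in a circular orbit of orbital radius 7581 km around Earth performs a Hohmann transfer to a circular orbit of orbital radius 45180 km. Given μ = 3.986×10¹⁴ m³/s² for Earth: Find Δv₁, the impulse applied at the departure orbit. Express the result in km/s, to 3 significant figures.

Δv ≈ 2.24 km/s

r₁ = 7581 km = 7.581×10⁶ m.
r₂ = 45180 km = 4.518×10⁷ m.
Transfer ellipse a_t = (r₁ + r₂)/2 = 2.638×10⁷ m.
At r₁: circular v_c1 = √(μ/r₁) = 7251 m/s; transfer-perigee v_p = √[μ(2/r₁ − 1/a_t)] = 9489 m/s.
Δv₁ = v_p − v_c1 = 2238 m/s.
= 2.238 km/s.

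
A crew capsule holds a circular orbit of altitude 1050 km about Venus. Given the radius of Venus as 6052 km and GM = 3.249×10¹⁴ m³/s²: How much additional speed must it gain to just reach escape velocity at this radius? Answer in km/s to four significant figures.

r = 6052 + 1050 = 7102.0 km = 7.1020×10⁶ m.
Circular speed v_c = √(μ/r) = 6764 m/s.
Escape speed v_esc = √(2μ/r) = √2 × v_c = 9565 m/s.
Δv = v_esc − v_c = 2802 m/s = 2.802 km/s.

Δv ≈ 2.802 km/s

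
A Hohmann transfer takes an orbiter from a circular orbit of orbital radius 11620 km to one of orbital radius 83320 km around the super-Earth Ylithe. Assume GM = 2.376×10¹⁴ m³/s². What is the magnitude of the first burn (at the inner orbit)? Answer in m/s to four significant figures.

Δv ≈ 1469 m/s

r₁ = 11620 km = 1.162×10⁷ m.
r₂ = 83320 km = 8.332×10⁷ m.
Transfer ellipse a_t = (r₁ + r₂)/2 = 4.747×10⁷ m.
At r₁: circular v_c1 = √(μ/r₁) = 4522 m/s; transfer-periapsis v_p = √[μ(2/r₁ − 1/a_t)] = 5991 m/s.
Δv₁ = v_p − v_c1 = 1469 m/s.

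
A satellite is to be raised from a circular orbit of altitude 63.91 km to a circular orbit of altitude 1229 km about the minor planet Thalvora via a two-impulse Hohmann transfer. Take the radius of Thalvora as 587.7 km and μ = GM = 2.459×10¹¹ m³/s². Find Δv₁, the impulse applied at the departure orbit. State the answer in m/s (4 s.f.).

Δv ≈ 131.0 m/s

r₁ = 587.7 + 63.91 = 651.61 km = 6.5161×10⁵ m.
r₂ = 587.7 + 1229 = 1816.7 km = 1.8167×10⁶ m.
Transfer ellipse a_t = (r₁ + r₂)/2 = 1.234×10⁶ m.
At r₁: circular v_c1 = √(μ/r₁) = 614.3 m/s; transfer-periapsis v_p = √[μ(2/r₁ − 1/a_t)] = 745.3 m/s.
Δv₁ = v_p − v_c1 = 131.0 m/s.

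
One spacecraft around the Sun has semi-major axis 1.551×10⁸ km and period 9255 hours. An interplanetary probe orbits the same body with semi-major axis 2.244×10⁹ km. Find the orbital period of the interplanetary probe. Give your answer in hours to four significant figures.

Kepler's third law: T² ∝ a³, so T₂ = T₁ (a₂/a₁)^(3/2).
a₂/a₁ = 14.47, (a₂/a₁)^(3/2) = 55.03.
T₂ = 9255 × 55.03 = 5.093×10⁵ hours.

T₂ ≈ 5.093×10⁵ hours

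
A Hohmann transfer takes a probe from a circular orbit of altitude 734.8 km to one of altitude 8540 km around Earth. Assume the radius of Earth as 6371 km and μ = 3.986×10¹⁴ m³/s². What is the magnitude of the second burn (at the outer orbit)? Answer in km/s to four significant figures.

r₁ = 6371 + 734.8 = 7105.8 km = 7.1058×10⁶ m.
r₂ = 6371 + 8540 = 14911 km = 1.4911×10⁷ m.
Transfer ellipse a_t = (r₁ + r₂)/2 = 1.101×10⁷ m.
At r₁: circular v_c1 = √(μ/r₁) = 7490 m/s; transfer-perigee v_p = √[μ(2/r₁ − 1/a_t)] = 8717 m/s.
At r₂: circular v_c2 = √(μ/r₂) = 5170 m/s; transfer-apogee v_a = √[μ(2/r₂ − 1/a_t)] = 4154 m/s.
Δv₂ = v_c2 − v_a = 1016 m/s.
= 1.016 km/s.

Δv ≈ 1.016 km/s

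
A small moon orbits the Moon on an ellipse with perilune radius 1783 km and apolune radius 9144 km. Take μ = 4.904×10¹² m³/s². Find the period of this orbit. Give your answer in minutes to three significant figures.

T ≈ 604 minutes

Semi-major axis a = (r_p + r_a)/2 = (1783.0 + 9144.0)/2 = 5463.5 km = 5.464×10⁶ m.
By Kepler's third law T = 2π√(a³/μ) = 2π × 5.767×10³ = 3.623×10⁴ s.
= 603.9 minutes.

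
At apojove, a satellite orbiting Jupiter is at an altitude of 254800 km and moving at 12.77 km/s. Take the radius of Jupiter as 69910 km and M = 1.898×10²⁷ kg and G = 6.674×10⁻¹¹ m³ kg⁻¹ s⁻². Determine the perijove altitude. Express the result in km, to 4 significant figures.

μ = GM = 6.674×10⁻¹¹ × 1.898×10²⁷ = 1.267×10¹⁷ m³/s².
r_a = 69910 + 254800 = 3.2471×10⁵ km = 3.247×10⁸ m.
Specific energy ε = v²/2 − μ/r = -3.086×10⁸ J/kg, so a = −μ/(2ε) = 2.053×10⁸ m.
The apsides satisfy r_p + r_a = 2a, so the perijove radius is 2a − r_a = 8.580×10⁷ m = 85800 km.
Perijove altitude = 85800 − 69910 = 15890 km.

perijove altitude ≈ 15890 km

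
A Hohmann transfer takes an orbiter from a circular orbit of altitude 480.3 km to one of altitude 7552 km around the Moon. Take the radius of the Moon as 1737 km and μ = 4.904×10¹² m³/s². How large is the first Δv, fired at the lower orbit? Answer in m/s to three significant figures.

r₁ = 1737 + 480.3 = 2217.3 km = 2.2173×10⁶ m.
r₂ = 1737 + 7552 = 9289.0 km = 9.2890×10⁶ m.
Transfer ellipse a_t = (r₁ + r₂)/2 = 5.753×10⁶ m.
At r₁: circular v_c1 = √(μ/r₁) = 1487 m/s; transfer-perilune v_p = √[μ(2/r₁ − 1/a_t)] = 1890 m/s.
Δv₁ = v_p − v_c1 = 402.5 m/s.

Δv ≈ 403 m/s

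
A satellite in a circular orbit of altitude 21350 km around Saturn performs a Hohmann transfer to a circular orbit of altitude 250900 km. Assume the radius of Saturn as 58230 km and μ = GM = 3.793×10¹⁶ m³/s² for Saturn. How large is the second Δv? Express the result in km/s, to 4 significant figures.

r₁ = 58230 + 21350 = 79580 km = 7.9580×10⁷ m.
r₂ = 58230 + 250900 = 309130 km = 3.0913×10⁸ m.
Transfer ellipse a_t = (r₁ + r₂)/2 = 1.944×10⁸ m.
At r₁: circular v_c1 = √(μ/r₁) = 21830 m/s; transfer-perikrone v_p = √[μ(2/r₁ − 1/a_t)] = 27530 m/s.
At r₂: circular v_c2 = √(μ/r₂) = 11080 m/s; transfer-apokrone v_a = √[μ(2/r₂ − 1/a_t)] = 7088 m/s.
Δv₂ = v_c2 − v_a = 3989 m/s.
= 3.989 km/s.

Δv ≈ 3.989 km/s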